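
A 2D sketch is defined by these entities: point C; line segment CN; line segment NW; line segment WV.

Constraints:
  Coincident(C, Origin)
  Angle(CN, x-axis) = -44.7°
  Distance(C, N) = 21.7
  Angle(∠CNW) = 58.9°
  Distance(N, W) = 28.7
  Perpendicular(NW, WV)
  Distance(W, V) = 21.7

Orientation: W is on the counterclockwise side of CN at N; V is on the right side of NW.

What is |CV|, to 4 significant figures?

43.91

∠CNW = 58.9°, so NW runs at -44.7° + (180° − 58.9°) = 76.40° from the x-axis; with |NW| = 28.7, W = N + 28.7·(cos 76.40°, sin 76.40°) = (22.17, 12.63). The perpendicularity gives WV at right angles to NW; with |WV| = 21.7 on the right of NW, V = W + 21.7·(0.9720, -0.2351) = (43.26, 7.529). Then |CV| = |V − C| = 43.91.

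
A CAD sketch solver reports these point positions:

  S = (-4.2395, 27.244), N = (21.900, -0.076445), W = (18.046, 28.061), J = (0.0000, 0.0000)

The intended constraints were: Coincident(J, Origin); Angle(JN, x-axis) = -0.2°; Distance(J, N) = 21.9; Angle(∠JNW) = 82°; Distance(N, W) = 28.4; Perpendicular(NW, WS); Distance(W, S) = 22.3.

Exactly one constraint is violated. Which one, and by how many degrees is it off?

Perpendicular(NW, WS) — off by 5.70°.

J = (0.00, 0.00) ✓; JN at -0.2000° ✓; |JN| = 21.90 ✓; ∠JNW = 82.00° ✓; |NW| = 28.40 ✓; ∠(NW, WS) = 84.30° ✗; |WS| = 22.30 ✓.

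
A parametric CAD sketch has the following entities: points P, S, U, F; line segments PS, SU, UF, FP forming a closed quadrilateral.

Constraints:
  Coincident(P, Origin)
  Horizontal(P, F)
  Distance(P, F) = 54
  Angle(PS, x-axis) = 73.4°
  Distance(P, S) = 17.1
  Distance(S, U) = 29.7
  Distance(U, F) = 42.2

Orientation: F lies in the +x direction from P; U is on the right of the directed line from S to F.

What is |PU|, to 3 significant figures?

18.1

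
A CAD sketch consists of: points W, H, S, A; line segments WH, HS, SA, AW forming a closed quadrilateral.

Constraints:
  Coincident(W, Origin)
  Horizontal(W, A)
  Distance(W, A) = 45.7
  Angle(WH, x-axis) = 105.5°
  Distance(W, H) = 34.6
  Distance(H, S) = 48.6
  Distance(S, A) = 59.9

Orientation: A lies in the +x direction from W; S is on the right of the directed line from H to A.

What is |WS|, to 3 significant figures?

19.5

Checks: |HS| = 48.60 ✓; |SA| = 59.90 ✓.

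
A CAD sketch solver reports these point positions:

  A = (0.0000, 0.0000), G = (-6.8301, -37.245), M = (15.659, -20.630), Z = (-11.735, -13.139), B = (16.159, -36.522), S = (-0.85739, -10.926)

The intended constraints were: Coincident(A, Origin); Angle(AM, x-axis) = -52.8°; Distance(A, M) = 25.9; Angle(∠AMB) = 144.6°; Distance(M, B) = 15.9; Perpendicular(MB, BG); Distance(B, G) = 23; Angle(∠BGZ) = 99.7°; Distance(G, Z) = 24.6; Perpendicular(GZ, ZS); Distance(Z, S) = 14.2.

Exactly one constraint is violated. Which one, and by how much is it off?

Distance(Z, S) = 14.2 — off by 3.10.

A = (0.00, 0.00) ✓; AM at -52.80° ✓; |AM| = 25.90 ✓; ∠AMB = 144.6° ✓; |MB| = 15.90 ✓; ∠(MB, BG) = 90.00° ✓; |BG| = 23.00 ✓; ∠BGZ = 99.70° ✓; |GZ| = 24.60 ✓; ∠(GZ, ZS) = 90.00° ✓; |ZS| = 11.10 ✗.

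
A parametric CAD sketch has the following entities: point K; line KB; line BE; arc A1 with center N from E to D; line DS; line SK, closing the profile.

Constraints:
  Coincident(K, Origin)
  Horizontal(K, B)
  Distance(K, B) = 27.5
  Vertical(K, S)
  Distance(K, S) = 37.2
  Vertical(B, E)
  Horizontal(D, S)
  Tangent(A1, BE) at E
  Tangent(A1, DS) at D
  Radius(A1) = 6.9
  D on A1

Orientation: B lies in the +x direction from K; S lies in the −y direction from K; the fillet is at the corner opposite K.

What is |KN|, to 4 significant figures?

36.64

K is at the origin; KB is horizontal with |KB| = 27.5 and B on the +x side, so B = (27.50, 0.000). K and S share the same x with |KS| = 37.2 and S on the −y side, so S = (0.000, -37.20). The virtual corner opposite K is at (27.50, -37.20). A1 meets BE tangentially, so NE is at right angles to BE and since A1 is tangent to DS there, ND ⟂ DS, with radius 6.9, so the center N sits 6.9 in from both sides at N = (20.60, -30.30). Then |KN| = |N − K| = 36.64.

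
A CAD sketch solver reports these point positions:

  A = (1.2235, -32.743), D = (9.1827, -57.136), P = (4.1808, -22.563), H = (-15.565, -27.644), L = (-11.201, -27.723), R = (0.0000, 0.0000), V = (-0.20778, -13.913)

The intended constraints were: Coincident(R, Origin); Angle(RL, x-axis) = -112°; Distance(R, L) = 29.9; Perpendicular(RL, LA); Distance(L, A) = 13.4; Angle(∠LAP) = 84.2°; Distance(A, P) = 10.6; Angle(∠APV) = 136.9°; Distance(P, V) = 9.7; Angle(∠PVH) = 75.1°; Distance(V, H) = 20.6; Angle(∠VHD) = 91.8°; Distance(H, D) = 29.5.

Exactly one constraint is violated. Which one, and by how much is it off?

Distance(H, D) = 29.5 — off by 9.00.

R = (0.00, 0.00) ✓; RL at -112.0° ✓; |RL| = 29.90 ✓; ∠(RL, LA) = 90.00° ✓; |LA| = 13.40 ✓; ∠LAP = 84.20° ✓; |AP| = 10.60 ✓; ∠APV = 136.9° ✓; |PV| = 9.700 ✓; ∠PVH = 75.10° ✓; |VH| = 20.60 ✓; ∠VHD = 91.80° ✓; |HD| = 38.50 ✗.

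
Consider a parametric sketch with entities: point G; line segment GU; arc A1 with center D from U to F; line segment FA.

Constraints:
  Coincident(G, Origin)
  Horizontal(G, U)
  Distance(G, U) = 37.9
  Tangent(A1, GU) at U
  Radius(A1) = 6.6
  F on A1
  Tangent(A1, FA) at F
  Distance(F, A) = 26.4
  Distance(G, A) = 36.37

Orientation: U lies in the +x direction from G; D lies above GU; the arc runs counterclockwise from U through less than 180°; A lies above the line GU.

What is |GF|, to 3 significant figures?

43.8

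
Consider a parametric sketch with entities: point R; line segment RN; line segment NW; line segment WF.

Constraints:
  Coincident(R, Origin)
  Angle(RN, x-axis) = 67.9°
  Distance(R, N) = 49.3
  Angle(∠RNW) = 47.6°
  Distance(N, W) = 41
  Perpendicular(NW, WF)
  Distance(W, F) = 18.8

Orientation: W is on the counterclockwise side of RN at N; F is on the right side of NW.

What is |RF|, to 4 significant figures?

55.75

∠RNW = 47.6°, so NW runs at 67.9° + (180° − 47.6°) = 200.3° from the x-axis; with |NW| = 41.0, W = N + 41.0·(cos 200.3°, sin 200.3°) = (-19.91, 31.45). NW ⟂ WF; with |WF| = 18.8 on the right of NW, F = W + 18.8·(-0.3469, 0.9379) = (-26.43, 49.09). Then |RF| = |F − R| = 55.75.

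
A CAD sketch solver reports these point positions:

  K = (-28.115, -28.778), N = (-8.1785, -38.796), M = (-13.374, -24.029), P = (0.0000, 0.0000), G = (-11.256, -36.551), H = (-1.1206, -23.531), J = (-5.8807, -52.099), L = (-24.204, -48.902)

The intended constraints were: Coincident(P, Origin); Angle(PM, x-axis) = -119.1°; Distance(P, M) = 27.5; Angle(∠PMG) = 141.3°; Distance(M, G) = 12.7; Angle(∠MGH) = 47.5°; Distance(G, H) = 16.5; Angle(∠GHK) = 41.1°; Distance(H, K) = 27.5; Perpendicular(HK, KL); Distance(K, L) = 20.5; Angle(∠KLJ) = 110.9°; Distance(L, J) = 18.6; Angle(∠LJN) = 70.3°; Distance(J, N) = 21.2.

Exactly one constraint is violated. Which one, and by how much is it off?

Distance(J, N) = 21.2 — off by 7.70.

P = (0.00, 0.00) ✓; PM at -119.1° ✓; |PM| = 27.50 ✓; ∠PMG = 141.3° ✓; |MG| = 12.70 ✓; ∠MGH = 47.50° ✓; |GH| = 16.50 ✓; ∠GHK = 41.10° ✓; |HK| = 27.50 ✓; ∠(HK, KL) = 90.00° ✓; |KL| = 20.50 ✓; ∠KLJ = 110.9° ✓; |LJ| = 18.60 ✓; ∠LJN = 70.30° ✓; |JN| = 13.50 ✗.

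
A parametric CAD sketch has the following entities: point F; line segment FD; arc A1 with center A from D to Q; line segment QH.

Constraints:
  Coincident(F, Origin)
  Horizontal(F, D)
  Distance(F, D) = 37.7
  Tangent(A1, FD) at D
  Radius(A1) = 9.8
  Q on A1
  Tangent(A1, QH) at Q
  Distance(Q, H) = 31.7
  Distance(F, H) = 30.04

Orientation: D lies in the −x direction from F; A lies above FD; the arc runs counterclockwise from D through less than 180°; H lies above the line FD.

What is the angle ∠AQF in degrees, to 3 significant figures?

148°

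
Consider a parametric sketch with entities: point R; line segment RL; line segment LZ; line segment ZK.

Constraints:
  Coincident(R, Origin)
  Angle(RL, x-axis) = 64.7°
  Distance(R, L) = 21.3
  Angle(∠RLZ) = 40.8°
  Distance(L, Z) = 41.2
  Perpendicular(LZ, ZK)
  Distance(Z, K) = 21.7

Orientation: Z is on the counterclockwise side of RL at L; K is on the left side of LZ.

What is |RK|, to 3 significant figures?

26.3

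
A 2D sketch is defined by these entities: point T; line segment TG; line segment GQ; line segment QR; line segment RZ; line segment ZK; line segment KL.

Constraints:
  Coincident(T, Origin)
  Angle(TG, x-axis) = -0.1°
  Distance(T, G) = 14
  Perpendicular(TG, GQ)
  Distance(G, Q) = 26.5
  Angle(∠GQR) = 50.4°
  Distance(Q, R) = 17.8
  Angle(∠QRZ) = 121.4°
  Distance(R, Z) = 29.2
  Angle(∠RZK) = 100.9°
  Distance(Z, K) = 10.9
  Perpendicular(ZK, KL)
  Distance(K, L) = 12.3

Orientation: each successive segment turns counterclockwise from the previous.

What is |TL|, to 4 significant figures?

16.04

∠RZK = 100.9° gives ZK at -2.800° from the x-axis; with |ZK| = 10.9, K = (15.31, -14.29). ZK is perpendicular to KL, so KL runs at 87.20°; with |KL| = 12.3, L = (15.91, -2.003). Then |TL| = |L − T| = 16.04.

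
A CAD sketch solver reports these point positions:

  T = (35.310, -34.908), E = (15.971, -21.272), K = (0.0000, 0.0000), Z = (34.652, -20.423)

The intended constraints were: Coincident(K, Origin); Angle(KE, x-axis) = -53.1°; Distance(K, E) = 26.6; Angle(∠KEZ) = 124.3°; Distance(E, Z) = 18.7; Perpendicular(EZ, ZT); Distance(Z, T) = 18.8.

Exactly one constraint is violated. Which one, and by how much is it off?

Distance(Z, T) = 18.8 — off by 4.30.

K = (0.00, 0.00) ✓; KE at -53.10° ✓; |KE| = 26.60 ✓; ∠KEZ = 124.3° ✓; |EZ| = 18.70 ✓; ∠(EZ, ZT) = 90.00° ✓; |ZT| = 14.50 ✗.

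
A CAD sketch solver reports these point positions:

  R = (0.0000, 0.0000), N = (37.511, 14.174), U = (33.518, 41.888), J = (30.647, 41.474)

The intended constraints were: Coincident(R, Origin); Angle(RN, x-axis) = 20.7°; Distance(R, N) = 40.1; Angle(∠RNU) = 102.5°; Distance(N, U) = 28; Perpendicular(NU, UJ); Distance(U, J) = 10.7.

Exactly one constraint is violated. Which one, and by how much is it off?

Distance(U, J) = 10.7 — off by 7.80.

R = (0.00, 0.00) ✓; RN at 20.70° ✓; |RN| = 40.10 ✓; ∠RNU = 102.5° ✓; |NU| = 28.00 ✓; ∠(NU, UJ) = 90.01° ✓; |UJ| = 2.901 ✗.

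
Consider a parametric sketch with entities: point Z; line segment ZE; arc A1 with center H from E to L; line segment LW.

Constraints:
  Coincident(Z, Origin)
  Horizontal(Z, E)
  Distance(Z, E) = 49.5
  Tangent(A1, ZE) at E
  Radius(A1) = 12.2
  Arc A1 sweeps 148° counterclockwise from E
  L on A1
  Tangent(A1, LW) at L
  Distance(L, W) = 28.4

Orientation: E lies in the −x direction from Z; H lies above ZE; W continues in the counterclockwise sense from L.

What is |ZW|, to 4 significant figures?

76.93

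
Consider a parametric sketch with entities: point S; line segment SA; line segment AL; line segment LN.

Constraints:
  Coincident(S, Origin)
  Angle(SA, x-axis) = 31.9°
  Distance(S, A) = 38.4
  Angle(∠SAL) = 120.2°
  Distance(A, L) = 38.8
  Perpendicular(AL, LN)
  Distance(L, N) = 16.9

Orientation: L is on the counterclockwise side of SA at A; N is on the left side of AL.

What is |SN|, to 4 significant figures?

60.36

S is at the origin; SA runs at 31.9° with length 38.4, so A = 38.4·(cos 31.9°, sin 31.9°) = (32.60, 20.29). ∠SAL = 120.2°, so AL runs at 31.9° + (180° − 120.2°) = 91.70° from the x-axis; with |AL| = 38.8, L = A + 38.8·(cos 91.70°, sin 91.70°) = (31.45, 59.07). AL ⟂ LN; with |LN| = 16.9 on the left of AL, N = L + 16.9·(-0.9996, -0.02967) = (14.56, 58.57). Then |SN| = |N − S| = 60.36.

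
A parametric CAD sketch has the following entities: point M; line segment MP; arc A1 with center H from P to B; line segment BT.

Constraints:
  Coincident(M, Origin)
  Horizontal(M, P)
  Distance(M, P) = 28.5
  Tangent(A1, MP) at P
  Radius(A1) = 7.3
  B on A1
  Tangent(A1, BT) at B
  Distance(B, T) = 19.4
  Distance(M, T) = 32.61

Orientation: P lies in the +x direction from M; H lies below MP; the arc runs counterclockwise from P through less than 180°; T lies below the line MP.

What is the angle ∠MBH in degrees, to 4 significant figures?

167.2°

Checks: ∠(HP, PM) = 90.00° ✓; |HB| = 7.300 ✓; ∠(HB, BT) = 90.00° ✓; |BT| = 19.40 ✓; |MT| = 32.61 ✓.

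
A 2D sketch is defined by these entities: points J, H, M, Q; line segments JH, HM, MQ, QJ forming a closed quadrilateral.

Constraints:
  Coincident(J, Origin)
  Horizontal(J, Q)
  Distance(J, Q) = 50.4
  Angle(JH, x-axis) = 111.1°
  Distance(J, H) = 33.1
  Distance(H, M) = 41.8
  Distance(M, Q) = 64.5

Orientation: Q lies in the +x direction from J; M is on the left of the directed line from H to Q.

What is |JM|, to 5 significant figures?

60.773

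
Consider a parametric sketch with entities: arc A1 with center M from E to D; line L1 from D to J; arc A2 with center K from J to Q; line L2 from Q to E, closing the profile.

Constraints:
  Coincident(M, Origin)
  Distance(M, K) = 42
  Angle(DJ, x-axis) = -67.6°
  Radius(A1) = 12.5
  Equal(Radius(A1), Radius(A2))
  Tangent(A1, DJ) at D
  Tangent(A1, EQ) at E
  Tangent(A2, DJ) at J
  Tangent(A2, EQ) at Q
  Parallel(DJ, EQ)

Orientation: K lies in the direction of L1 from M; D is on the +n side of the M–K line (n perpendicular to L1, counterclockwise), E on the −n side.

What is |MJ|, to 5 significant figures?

43.821

The slot axis is L1's direction at -67.6°, so u = (cos -67.6°, sin -67.6°) = (0.38107, -0.92455) and n = (−sin -67.6°, cos -67.6°) = (0.92455, 0.38107). M is at the origin and K lies 42.0 along u from M, so K = 42.0·u = (16.005, -38.831). Tangency of A1 to both parallel lines with radius 12.5 puts D and E at M ± 12.5·n: D = (11.557, 4.7634), E = (-11.557, -4.7634). Equal radii place J and Q the same way about K: J = K + 12.5·n = (27.562, -34.068), Q = K − 12.5·n = (4.4481, -43.594). Then |MJ| = |J − M| = 43.821.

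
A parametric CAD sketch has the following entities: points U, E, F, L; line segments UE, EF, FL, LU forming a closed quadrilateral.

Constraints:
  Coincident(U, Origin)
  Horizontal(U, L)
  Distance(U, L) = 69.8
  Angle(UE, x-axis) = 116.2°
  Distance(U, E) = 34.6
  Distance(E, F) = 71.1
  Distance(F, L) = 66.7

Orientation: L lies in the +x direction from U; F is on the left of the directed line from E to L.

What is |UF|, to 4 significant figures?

79.40

U is at the origin; U and L share the same y with |UL| = 69.8 and L in +x, so L = (69.8, 0). UE runs at 116.2° with |UE| = 34.6, so E = (-15.28, 31.05). F is determined by |EF| = 71.1 and |FL| = 66.7 together: it lies at the intersection of circle(E, 71.1) and circle(L, 66.7). With |EL| = 90.56, the foot of the radical line on EL is 48.63 from E and the perpendicular offset is √(71.1² − 48.63²) = 51.87. Taking the left-of-EL solution: F = (48.19, 63.10).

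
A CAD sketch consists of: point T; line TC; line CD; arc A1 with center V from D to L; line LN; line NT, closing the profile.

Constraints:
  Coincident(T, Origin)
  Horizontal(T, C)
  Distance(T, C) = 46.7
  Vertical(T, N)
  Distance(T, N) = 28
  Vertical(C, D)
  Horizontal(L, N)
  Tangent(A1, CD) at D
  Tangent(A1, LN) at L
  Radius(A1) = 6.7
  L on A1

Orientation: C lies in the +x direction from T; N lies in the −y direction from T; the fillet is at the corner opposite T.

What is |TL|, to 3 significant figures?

48.8

The virtual corner opposite T is at (46.7, -28.0). Since A1 is tangent to CD there, VD ⟂ CD and since A1 is tangent to LN there, VL ⟂ LN, with radius 6.7, so the center V sits 6.7 in from both sides at V = (40.0, -21.3). That places the tangent points at D = (46.7, -21.3) on CD and L = (40.0, -28.0) on LN. Then |TL| = |L − T| = 48.8.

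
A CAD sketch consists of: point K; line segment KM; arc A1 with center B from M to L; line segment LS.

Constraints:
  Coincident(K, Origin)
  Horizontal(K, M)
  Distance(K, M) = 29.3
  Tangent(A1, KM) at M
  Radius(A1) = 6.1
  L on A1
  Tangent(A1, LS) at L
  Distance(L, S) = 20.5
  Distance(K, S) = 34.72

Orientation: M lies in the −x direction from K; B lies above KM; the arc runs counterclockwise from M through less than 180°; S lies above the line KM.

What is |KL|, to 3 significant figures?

23.9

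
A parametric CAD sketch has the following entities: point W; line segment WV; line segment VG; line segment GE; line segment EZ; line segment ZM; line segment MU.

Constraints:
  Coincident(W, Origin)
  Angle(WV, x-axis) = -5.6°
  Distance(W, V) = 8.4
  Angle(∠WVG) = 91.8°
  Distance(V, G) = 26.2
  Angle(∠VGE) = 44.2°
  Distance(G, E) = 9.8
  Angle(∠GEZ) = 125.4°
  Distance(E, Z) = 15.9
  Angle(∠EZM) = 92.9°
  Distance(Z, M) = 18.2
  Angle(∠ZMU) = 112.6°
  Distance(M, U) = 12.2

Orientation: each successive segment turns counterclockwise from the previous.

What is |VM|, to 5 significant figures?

15.273

∠GEZ = 125.4° gives EZ at -87.000° from the x-axis; with |EZ| = 15.9, Z = (4.8863, 3.1966). ∠EZM = 92.9° gives ZM at 0.10000° from the x-axis; with |ZM| = 18.2, M = (23.086, 3.2284). Then |VM| = |M − V| = 15.273.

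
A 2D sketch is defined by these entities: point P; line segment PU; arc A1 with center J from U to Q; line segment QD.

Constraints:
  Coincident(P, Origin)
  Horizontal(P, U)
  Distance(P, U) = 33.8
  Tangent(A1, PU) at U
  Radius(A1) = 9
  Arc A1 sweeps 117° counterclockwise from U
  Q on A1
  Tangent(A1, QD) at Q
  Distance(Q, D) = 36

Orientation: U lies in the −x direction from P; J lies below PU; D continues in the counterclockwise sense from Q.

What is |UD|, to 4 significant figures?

45.92

P is at the origin; P and U share the same y with |PU| = 33.8 and U on the −x side, so U = (-33.80, 0.000). Since A1 is tangent to PU there, JU ⟂ PU, so J = U + (0, -9) = (-33.80, -9.000). On A1, U sits at bearing 90° from J; a 117° counterclockwise sweep puts Q at bearing 207°, so Q = J + 9.0·(cos 207°, sin 207°) = (-41.82, -13.09). The tangent condition forces JQ to be normal to QD, so QD runs along (−sin 207°, cos 207°); with |QD| = 36.0, D = (-25.48, -45.16). Then |UD| = |D − U| = 45.92.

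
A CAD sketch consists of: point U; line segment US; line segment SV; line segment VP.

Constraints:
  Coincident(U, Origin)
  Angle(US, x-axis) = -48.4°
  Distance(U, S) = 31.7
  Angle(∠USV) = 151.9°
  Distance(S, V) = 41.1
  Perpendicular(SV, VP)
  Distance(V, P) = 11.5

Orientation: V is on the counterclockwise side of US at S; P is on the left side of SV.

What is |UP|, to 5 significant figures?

69.149

U is at the origin; US runs at -48.4° with length 31.7, so S = 31.7·(cos -48.4°, sin -48.4°) = (21.046, -23.705). ∠USV = 151.9°, so SV runs at -48.4° + (180° − 151.9°) = -20.300° from the x-axis; with |SV| = 41.1, V = S + 41.1·(cos -20.300°, sin -20.300°) = (59.594, -37.964). SV is perpendicular to VP; with |VP| = 11.5 on the left of SV, P = V + 11.5·(0.34694, 0.93789) = (63.583, -27.179). Then |UP| = |P − U| = 69.149.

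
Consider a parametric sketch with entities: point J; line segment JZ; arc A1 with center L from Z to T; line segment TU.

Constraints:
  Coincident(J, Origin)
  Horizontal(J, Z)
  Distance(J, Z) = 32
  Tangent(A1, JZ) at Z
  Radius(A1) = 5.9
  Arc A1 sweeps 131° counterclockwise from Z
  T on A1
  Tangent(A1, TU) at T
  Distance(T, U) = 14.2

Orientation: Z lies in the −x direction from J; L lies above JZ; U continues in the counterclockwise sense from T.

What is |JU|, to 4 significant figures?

42.17

On A1, Z sits at bearing -90° from L; a 131° counterclockwise sweep puts T at bearing 41°, so T = L + 5.9·(cos 41°, sin 41°) = (-27.55, 9.771). A1 meets TU tangentially, so LT is at right angles to TU, so TU runs along (−sin 41°, cos 41°); with |TU| = 14.2, U = (-36.86, 20.49). Then |JU| = |U − J| = 42.17.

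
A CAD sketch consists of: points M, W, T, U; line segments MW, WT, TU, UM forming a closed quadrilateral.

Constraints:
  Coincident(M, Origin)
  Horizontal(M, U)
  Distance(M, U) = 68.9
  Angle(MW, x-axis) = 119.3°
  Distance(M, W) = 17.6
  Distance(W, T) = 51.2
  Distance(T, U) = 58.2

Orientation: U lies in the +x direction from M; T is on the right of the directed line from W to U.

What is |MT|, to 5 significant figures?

33.618

M is at the origin; M and U share the same y with |MU| = 68.9 and U in +x, so U = (68.9, 0). MW runs at 119.3° with |MW| = 17.6, so W = (-8.6131, 15.348). T is determined by |WT| = 51.2 and |TU| = 58.2 together: it lies at the intersection of circle(W, 51.2) and circle(U, 58.2). With |WU| = 79.018, the foot of the radical line on WU is 34.663 from W and the perpendicular offset is √(51.2² − 34.663²) = 37.681. Taking the right-of-WU solution: T = (18.071, -28.348).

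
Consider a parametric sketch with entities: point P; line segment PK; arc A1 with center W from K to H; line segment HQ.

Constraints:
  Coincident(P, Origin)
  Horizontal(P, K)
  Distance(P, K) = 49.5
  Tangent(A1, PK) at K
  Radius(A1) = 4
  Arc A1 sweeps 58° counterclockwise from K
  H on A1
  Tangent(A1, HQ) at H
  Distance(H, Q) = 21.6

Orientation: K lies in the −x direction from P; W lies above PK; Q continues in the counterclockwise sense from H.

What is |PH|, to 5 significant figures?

46.146

P is at the origin; P and K share the same y with |PK| = 49.5 and K on the −x side, so K = (-49.500, 0.0000). The tangent condition forces WK to be normal to PK, so W = K + (0, 4) = (-49.500, 4.0000). On A1, K sits at bearing -90° from W; a 58° counterclockwise sweep puts H at bearing -32°, so H = W + 4.0·(cos -32°, sin -32°) = (-46.108, 1.8803). Then |PH| = |H − P| = 46.146.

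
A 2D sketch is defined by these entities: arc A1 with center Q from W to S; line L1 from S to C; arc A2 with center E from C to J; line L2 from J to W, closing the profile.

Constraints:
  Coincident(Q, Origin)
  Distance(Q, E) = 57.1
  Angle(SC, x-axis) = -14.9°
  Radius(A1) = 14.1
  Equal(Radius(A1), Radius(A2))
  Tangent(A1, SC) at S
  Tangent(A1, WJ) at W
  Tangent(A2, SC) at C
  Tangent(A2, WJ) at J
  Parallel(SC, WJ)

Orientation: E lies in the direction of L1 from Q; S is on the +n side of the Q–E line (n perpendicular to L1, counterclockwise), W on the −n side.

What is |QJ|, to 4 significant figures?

58.82

Tangency of A1 to both parallel lines with radius 14.1 puts S and W at Q ± 14.1·n: S = (3.626, 13.63), W = (-3.626, -13.63). Equal radii place C and J the same way about E: C = E + 14.1·n = (58.81, -1.056), J = E − 14.1·n = (51.55, -28.31). Then |QJ| = |J − Q| = 58.82.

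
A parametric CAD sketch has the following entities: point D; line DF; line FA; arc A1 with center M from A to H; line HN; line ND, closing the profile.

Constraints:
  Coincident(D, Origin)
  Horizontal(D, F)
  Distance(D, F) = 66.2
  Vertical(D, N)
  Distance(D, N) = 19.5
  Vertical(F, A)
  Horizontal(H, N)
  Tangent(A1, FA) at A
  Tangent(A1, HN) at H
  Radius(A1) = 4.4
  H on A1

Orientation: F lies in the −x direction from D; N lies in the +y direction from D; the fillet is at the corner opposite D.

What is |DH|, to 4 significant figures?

64.80

D is at the origin; DF is horizontal with |DF| = 66.2 and F on the −x side, so F = (-66.20, 0.000). D and N share the same x with |DN| = 19.5 and N on the +y side, so N = (0.000, 19.50). The virtual corner opposite D is at (-66.20, 19.50). Since A1 is tangent to FA there, MA ⟂ FA and A1 meets HN tangentially, so MH is at right angles to HN, with radius 4.4, so the center M sits 4.4 in from both sides at M = (-61.80, 15.10). That places the tangent points at A = (-66.20, 15.10) on FA and H = (-61.80, 19.50) on HN. Then |DH| = |H − D| = 64.80.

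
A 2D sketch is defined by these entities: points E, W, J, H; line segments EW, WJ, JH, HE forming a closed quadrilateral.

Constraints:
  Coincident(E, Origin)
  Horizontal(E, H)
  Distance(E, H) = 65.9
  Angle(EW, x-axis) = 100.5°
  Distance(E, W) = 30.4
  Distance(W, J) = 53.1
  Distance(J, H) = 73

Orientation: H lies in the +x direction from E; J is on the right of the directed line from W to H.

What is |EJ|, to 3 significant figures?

23.4

E is at the origin; E and H share the same y with |EH| = 65.9 and H in +x, so H = (65.9, 0). EW runs at 100.5° with |EW| = 30.4, so W = (-5.54, 29.9). J is determined by |WJ| = 53.1 and |JH| = 73.0 together: it lies at the intersection of circle(W, 53.1) and circle(H, 73.0). With |WH| = 77.4, the foot of the radical line on WH is 22.5 from W and the perpendicular offset is √(53.1² − 22.5²) = 48.1. Taking the right-of-WH solution: J = (-3.33, -23.2).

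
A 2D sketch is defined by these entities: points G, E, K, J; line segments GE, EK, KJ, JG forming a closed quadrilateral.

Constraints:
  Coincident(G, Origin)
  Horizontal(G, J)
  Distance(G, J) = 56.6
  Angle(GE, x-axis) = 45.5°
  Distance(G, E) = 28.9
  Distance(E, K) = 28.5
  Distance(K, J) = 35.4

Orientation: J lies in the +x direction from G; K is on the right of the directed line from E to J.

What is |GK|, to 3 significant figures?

23.4

G is at the origin; GJ is horizontal with |GJ| = 56.6 and J in +x, so J = (56.6, 0). GE runs at 45.5° with |GE| = 28.9, so E = (20.3, 20.6). K is determined by |EK| = 28.5 and |KJ| = 35.4 together: it lies at the intersection of circle(E, 28.5) and circle(J, 35.4). With |EJ| = 41.8, the foot of the radical line on EJ is 15.6 from E and the perpendicular offset is √(28.5² − 15.6²) = 23.8. Taking the right-of-EJ solution: K = (22.1, -7.83).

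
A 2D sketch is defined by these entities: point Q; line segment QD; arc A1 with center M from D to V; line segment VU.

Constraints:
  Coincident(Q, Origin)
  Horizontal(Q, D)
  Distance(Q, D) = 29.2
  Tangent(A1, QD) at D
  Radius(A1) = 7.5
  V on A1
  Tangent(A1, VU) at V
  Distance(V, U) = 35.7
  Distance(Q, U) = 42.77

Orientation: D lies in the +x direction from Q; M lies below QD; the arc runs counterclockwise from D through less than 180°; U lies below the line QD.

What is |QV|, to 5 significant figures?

22.650

Q is at the origin; Q and D share the same y with |QD| = 29.2 and D on the +x side, so D = (29.200, 0.0000). The tangent condition forces MD to be normal to QD, so M = D + (0, -7.5) = (29.200, -7.5000). Since MV ⟂ VU (tangency), |MU| = √(7.5² + 35.7²) = 36.479 regardless of where V sits on A1. So U lies on both circle(Q, 42.77) and circle(M, 36.479); the below-QD intersection is U = (13.692, -40.519). V is the foot of the tangent from U: V = (21.901, -5.7755).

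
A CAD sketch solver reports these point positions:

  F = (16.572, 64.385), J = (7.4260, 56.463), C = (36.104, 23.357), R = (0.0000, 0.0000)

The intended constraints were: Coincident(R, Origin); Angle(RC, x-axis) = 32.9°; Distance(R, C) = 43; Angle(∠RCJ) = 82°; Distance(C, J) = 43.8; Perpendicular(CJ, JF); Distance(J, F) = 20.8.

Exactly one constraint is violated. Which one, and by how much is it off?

Distance(J, F) = 20.8 — off by 8.70.

R = (0.00, 0.00) ✓; RC at 32.90° ✓; |RC| = 43.00 ✓; ∠RCJ = 82.00° ✓; |CJ| = 43.80 ✓; ∠(CJ, JF) = 90.00° ✓; |JF| = 12.10 ✗.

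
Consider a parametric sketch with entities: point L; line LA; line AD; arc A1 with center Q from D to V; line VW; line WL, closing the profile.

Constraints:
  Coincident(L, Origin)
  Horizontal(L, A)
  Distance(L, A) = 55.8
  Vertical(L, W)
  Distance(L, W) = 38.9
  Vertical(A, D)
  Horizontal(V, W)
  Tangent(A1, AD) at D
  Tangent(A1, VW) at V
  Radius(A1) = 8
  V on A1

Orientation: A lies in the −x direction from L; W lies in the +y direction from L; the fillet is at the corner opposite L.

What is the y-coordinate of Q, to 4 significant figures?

30.90

L is at the origin; LA is horizontal with |LA| = 55.8 and A on the −x side, so A = (-55.80, 0.000). L and W share the same x with |LW| = 38.9 and W on the +y side, so W = (0.000, 38.90). The virtual corner opposite L is at (-55.80, 38.90). Tangency of A1 to AD means the radius QD is perpendicular to AD and tangency of A1 to VW means the radius QV is perpendicular to VW, with radius 8.0, so the center Q sits 8.0 in from both sides at Q = (-47.80, 30.90). So Q.y = 30.90.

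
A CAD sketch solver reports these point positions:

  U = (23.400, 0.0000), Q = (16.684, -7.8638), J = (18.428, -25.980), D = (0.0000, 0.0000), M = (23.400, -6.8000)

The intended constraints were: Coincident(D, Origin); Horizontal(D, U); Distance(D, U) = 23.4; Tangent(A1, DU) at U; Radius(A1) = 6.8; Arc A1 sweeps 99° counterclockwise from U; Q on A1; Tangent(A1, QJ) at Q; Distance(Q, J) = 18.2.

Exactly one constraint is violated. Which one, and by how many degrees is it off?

Tangent(A1, QJ) at Q — off by 3.50°.

D = (0.00, 0.00) ✓; D.y = 0.00, U.y = 0.00 ✓; |DU| = 23.40 ✓; ∠(MU, UD) = 90.00° ✓; |MU| = 6.800 ✓; bearing(M→Q) − bearing(M→U) = 99.00° ✓; |MQ| = 6.800 ✓; ∠(MQ, QJ) = 93.50° ✗; |QJ| = 18.20 ✓.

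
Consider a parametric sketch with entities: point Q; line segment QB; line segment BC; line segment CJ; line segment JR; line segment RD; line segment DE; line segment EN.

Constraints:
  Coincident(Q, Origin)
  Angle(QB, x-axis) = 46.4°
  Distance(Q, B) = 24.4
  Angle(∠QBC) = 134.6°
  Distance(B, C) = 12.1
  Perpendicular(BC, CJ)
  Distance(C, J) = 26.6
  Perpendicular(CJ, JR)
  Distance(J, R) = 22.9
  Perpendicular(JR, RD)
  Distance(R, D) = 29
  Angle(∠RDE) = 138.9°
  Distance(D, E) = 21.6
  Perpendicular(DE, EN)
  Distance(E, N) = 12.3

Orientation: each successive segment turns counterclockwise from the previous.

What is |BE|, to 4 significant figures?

18.98

Q is at the origin; QB runs at 46.4° with length 24.4, so B = (16.83, 17.67). ∠QBC = 134.6° gives BC at 91.80° from the x-axis; with |BC| = 12.1, C = (16.45, 29.76). BC is perpendicular to CJ, so CJ runs at -178.2°; with |CJ| = 26.6, J = (-10.14, 28.93). The perpendicularity gives JR at right angles to CJ, so JR runs at -88.20°; with |JR| = 22.9, R = (-9.421, 6.040). JR ⟂ RD, so RD runs at 1.800°; with |RD| = 29.0, D = (19.56, 6.951). ∠RDE = 138.9° gives DE at 42.90° from the x-axis; with |DE| = 21.6, E = (35.39, 21.65). Then |BE| = |E − B| = 18.98.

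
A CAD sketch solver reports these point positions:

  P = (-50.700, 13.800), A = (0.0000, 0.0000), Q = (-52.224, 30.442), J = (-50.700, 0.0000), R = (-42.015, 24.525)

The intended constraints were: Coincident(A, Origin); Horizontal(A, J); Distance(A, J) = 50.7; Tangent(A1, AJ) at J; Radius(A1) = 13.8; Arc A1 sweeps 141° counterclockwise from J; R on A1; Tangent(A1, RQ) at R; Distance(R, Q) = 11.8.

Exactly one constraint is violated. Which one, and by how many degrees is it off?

Tangent(A1, RQ) at R — off by 8.90°.

A = (0.00, 0.00) ✓; A.y = 0.00, J.y = 0.00 ✓; |AJ| = 50.70 ✓; ∠(PJ, JA) = 90.00° ✓; |PJ| = 13.80 ✓; bearing(P→R) − bearing(P→J) = 141.0° ✓; |PR| = 13.80 ✓; ∠(PR, RQ) = 81.10° ✗; |RQ| = 11.80 ✓.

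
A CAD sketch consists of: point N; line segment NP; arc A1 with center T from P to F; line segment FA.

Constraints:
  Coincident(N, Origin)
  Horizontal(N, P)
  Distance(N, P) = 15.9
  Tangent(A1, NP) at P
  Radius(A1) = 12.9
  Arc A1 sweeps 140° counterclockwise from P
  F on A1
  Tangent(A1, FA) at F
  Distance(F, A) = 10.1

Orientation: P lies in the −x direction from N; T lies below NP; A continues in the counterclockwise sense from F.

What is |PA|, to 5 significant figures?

29.279

On A1, P sits at bearing 90° from T; a 140° counterclockwise sweep puts F at bearing 230°, so F = T + 12.9·(cos 230°, sin 230°) = (-24.192, -22.782). Since A1 is tangent to FA there, TF ⟂ FA, so FA runs along (−sin 230°, cos 230°); with |FA| = 10.1, A = (-16.455, -29.274). Then |PA| = |A − P| = 29.279.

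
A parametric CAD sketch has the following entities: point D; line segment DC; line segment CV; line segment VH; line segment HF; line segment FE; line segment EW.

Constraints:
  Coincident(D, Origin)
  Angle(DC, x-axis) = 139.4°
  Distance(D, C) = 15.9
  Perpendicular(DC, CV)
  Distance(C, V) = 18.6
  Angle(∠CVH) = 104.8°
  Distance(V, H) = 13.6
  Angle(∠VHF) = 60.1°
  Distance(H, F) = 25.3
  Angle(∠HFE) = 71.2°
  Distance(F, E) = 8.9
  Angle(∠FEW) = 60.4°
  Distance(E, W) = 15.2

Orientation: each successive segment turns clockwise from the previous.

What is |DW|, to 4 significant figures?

9.900

D is at the origin; DC runs at 139.4° with length 15.9, so C = (-12.07, 10.35). DC ⟂ CV, so CV runs at 49.40°; with |CV| = 18.6, V = (0.03199, 24.47). ∠CVH = 104.8° gives VH at -25.80° from the x-axis; with |VH| = 13.6, H = (12.28, 18.55). ∠VHF = 60.1° gives HF at -145.7° from the x-axis; with |HF| = 25.3, F = (-8.624, 4.293). ∠HFE = 71.2° gives FE at 105.5° from the x-axis; with |FE| = 8.9, E = (-11.00, 12.87). ∠FEW = 60.4° gives EW at -14.10° from the x-axis; with |EW| = 15.2, W = (3.740, 9.167). Then |DW| = |W − D| = 9.900.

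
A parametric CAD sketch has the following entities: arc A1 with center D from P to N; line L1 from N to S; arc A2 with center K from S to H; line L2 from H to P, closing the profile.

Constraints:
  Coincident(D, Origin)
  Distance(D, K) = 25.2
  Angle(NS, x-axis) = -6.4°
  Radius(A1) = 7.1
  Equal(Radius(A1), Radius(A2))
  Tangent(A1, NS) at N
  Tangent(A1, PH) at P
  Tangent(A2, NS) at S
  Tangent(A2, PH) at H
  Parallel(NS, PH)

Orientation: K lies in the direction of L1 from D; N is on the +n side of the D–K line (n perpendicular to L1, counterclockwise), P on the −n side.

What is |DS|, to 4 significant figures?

26.18

The slot axis is L1's direction at -6.4°, so u = (cos -6.4°, sin -6.4°) = (0.9938, -0.1115) and n = (−sin -6.4°, cos -6.4°) = (0.1115, 0.9938). D is at the origin and K lies 25.2 along u from D, so K = 25.2·u = (25.04, -2.809). Tangency of A1 to both parallel lines with radius 7.1 puts N and P at D ± 7.1·n: N = (0.7914, 7.056), P = (-0.7914, -7.056). Equal radii place S and H the same way about K: S = K + 7.1·n = (25.83, 4.247), H = K − 7.1·n = (24.25, -9.865). Then |DS| = |S − D| = 26.18.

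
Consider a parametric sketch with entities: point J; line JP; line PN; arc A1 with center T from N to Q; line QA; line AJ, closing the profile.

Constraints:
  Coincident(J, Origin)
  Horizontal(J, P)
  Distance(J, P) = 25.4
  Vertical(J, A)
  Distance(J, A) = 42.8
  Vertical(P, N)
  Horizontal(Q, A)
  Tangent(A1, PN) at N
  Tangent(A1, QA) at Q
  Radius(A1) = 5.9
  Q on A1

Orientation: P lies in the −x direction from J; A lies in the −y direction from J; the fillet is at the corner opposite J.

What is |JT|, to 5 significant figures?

41.736

J is at the origin; J and P share the same y with |JP| = 25.4 and P on the −x side, so P = (-25.400, 0.0000). JA is vertical with |JA| = 42.8 and A on the −y side, so A = (0.0000, -42.800). The virtual corner opposite J is at (-25.400, -42.800). A1 meets PN tangentially, so TN is at right angles to PN and A1 meets QA tangentially, so TQ is at right angles to QA, with radius 5.9, so the center T sits 5.9 in from both sides at T = (-19.500, -36.900). Then |JT| = |T − J| = 41.736.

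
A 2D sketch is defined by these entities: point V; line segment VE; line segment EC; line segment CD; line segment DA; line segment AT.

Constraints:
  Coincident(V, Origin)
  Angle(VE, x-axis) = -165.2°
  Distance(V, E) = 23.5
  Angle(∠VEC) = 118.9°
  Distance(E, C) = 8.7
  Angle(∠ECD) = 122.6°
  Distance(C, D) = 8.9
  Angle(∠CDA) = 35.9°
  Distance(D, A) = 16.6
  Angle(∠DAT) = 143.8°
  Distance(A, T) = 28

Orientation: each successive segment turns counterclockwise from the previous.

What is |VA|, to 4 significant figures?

21.34

V is at the origin; VE runs at -165.2° with length 23.5, so E = (-22.72, -6.003). ∠VEC = 118.9° gives EC at -104.1° from the x-axis; with |EC| = 8.7, C = (-24.84, -14.44). ∠ECD = 122.6° gives CD at -46.70° from the x-axis; with |CD| = 8.9, D = (-18.74, -20.92). ∠CDA = 35.9° gives DA at 97.40° from the x-axis; with |DA| = 16.6, A = (-20.87, -4.456). Then |VA| = |A − V| = 21.34.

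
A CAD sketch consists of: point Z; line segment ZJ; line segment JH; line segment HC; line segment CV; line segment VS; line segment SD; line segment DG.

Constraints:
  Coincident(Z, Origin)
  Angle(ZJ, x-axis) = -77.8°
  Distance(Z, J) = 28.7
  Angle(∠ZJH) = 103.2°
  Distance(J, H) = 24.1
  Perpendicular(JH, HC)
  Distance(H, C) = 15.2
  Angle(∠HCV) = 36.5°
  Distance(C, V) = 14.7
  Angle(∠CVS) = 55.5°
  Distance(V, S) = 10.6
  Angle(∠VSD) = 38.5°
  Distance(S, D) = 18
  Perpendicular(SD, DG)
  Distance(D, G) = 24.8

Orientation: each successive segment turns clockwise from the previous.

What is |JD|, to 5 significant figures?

19.146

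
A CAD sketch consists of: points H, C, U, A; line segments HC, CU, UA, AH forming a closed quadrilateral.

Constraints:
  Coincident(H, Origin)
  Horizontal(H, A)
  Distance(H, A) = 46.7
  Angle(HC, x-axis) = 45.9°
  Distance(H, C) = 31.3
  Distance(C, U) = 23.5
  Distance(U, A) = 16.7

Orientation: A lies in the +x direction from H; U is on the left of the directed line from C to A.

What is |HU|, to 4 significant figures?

47.50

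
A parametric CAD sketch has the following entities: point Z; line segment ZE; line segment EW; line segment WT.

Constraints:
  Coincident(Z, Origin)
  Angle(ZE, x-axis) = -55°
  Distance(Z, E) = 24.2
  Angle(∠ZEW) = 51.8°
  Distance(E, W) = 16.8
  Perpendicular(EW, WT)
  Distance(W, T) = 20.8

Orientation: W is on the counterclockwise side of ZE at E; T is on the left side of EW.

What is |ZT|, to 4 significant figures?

2.558

∠ZEW = 51.8°, so EW runs at -55.0° + (180° − 51.8°) = 73.20° from the x-axis; with |EW| = 16.8, W = E + 16.8·(cos 73.20°, sin 73.20°) = (18.74, -3.741). EW is perpendicular to WT; with |WT| = 20.8 on the left of EW, T = W + 20.8·(-0.9573, 0.2890) = (-1.176, 2.271). Then |ZT| = |T − Z| = 2.558.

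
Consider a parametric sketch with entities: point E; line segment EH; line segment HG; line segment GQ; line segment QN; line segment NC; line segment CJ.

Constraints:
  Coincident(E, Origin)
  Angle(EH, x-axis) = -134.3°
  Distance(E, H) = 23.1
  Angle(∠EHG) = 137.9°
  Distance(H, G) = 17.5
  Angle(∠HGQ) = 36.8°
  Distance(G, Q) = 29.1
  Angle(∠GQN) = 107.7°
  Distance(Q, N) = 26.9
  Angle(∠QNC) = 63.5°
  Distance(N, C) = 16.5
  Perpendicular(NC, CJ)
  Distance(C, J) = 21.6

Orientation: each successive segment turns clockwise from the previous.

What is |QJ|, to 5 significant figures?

5.1327

E is at the origin; EH runs at -134.3° with length 23.1, so H = (-16.133, -16.533). ∠EHG = 137.9° gives HG at -176.40° from the x-axis; with |HG| = 17.5, G = (-33.599, -17.631). ∠HGQ = 36.8° gives GQ at 40.400° from the x-axis; with |GQ| = 29.1, Q = (-11.438, 1.2290). ∠GQN = 107.7° gives QN at -31.900° from the x-axis; with |QN| = 26.9, N = (11.399, -12.986). ∠QNC = 63.5° gives NC at -148.40° from the x-axis; with |NC| = 16.5, C = (-2.6543, -21.632). NC is perpendicular to CJ, so CJ runs at 121.60°; with |CJ| = 21.6, J = (-13.972, -3.2345). Then |QJ| = |J − Q| = 5.1327.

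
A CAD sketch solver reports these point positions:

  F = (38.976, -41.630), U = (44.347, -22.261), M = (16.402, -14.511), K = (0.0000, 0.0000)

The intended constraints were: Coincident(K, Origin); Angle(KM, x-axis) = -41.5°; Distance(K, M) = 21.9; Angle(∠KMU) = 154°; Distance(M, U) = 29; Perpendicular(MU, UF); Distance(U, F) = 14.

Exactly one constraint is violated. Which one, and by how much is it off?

Distance(U, F) = 14 — off by 6.10.

K = (0.00, 0.00) ✓; KM at -41.50° ✓; |KM| = 21.90 ✓; ∠KMU = 154.0° ✓; |MU| = 29.00 ✓; ∠(MU, UF) = 90.00° ✓; |UF| = 20.10 ✗.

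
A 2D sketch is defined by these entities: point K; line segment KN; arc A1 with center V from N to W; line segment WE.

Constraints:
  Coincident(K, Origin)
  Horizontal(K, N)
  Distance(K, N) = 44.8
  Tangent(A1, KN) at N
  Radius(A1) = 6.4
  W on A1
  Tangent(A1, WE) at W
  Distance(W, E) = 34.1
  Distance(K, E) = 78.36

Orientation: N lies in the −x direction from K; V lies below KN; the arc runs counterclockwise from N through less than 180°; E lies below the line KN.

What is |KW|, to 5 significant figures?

49.098

Checks: |VW| = 6.400 ✓; ∠(VW, WE) = 90.00° ✓; |WE| = 34.10 ✓; |KE| = 78.36 ✓.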